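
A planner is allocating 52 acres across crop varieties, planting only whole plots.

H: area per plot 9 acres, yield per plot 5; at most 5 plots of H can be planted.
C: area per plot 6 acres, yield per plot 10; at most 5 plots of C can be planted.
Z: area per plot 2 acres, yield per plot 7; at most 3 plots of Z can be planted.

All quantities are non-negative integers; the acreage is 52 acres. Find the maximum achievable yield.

76

Z has the best ratio (7/2); taking only Z gives at most 3×7 = 21 (stopped by the supply cap of 3).
Mixing does better — 1×H, 5×C, and 3×Z: area 45 ≤ 52, yield 1·5 + 5·10 + 3·7 = 76.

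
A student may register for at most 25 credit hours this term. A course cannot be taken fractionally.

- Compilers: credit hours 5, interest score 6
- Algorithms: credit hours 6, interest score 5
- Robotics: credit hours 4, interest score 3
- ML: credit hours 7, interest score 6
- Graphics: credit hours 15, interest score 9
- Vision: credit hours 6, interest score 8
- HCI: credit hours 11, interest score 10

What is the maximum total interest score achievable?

Allowing fractional choices, the relaxed optimum would be about 26.6, but courses are indivisible.
Compilers + Algorithms + ML + Vision: credit hours 5 + 6 + 7 + 6 = 24 ≤ 25, interest score 6 + 5 + 6 + 8 = 25.
Compilers + Vision + HCI: credit hours 5 + 6 + 11 = 22 ≤ 25, interest score 6 + 8 + 10 = 24.
Best is Compilers, Algorithms, ML, and Vision with total interest score 25.

25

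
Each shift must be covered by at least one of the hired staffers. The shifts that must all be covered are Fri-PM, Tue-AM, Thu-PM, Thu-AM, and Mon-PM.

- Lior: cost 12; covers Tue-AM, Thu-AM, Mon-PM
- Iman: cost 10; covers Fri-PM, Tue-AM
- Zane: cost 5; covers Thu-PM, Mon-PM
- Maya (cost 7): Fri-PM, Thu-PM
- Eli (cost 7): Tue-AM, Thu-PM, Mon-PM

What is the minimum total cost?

19

Choose Lior and Maya: together they cover Fri-PM, Tue-AM, Thu-PM, Thu-AM, Mon-PM — every shift.
Total cost: 12 + 7 = 19.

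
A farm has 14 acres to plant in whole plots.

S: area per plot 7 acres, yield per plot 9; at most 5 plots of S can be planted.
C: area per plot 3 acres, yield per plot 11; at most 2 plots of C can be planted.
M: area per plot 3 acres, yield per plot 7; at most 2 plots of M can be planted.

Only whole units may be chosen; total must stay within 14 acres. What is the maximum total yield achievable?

36

1×S and 2×C: area 13 ≤ 14, yield 1·9 + 2·11 = 31.
2×C and 2×M: area 12 ≤ 14, yield 2·11 + 2·7 = 36.
Best is 36.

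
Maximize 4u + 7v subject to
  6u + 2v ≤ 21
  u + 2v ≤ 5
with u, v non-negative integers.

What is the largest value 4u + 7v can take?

(u,v)=(3,1): 6·3+2·1=20≤21, 1·3+2·1=5≤5, objective 19.
(u,v)=(2,1): 6·2+2·1=14≤21, 1·2+2·1=4≤5, objective 15.
(u,v)=(3,0): 6·3+2·0=18≤21, 1·3+2·0=3≤5, objective 12.
(u,v)=(2,0): 6·2+2·0=12≤21, 1·2+2·0=2≤5, objective 8.
No feasible integer point exceeds 19.

19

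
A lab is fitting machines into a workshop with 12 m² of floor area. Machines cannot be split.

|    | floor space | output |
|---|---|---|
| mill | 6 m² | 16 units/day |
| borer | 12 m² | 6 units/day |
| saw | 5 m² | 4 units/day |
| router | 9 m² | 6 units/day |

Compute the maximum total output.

Allowing fractional choices, the relaxed optimum would be about 20.7, but machines are indivisible.
mill + saw: floor space 6 + 5 = 11 ≤ 12, output 16 + 4 = 20.
router: floor space 9 ≤ 12, output 6.
mill: floor space 6 ≤ 12, output 16.
Best is mill and saw with total output 20.

20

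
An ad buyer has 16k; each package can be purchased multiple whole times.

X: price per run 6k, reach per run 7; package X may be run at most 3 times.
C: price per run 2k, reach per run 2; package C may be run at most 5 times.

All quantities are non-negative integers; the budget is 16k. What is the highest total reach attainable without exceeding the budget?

This is a bounded integer knapsack.
1×X and 5×C: price 16 ≤ 16, reach 1·7 + 5·2 = 17.
2×X and 2×C: price 16 ≤ 16, reach 2·7 + 2·2 = 18.
Best is 18.

18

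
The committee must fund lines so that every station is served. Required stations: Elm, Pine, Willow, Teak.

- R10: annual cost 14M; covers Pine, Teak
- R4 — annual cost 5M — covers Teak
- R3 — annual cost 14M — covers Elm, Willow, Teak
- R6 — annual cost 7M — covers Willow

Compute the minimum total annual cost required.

Choose R10 and R3: together they cover Elm, Pine, Willow, Teak — every station.
Total annual cost: 14 + 14 = 28.

28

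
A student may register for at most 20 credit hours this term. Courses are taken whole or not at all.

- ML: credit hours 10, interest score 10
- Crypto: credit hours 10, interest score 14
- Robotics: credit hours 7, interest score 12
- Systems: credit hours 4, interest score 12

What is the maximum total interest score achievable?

26

Take Crypto and Systems: credit hours 10 + 4 = 14 ≤ 20, interest score 14 + 12 = 26.
No feasible combination exceeds this.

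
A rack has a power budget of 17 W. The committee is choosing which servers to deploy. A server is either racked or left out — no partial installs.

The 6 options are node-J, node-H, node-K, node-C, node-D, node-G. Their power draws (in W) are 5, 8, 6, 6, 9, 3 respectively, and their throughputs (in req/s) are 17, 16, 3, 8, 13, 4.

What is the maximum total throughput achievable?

37

Allowing fractional choices, the relaxed optimum would be about 38.8, but servers are indivisible.
node-J + node-H: power draw 5 + 8 = 13 ≤ 17, throughput 17 + 16 = 33.
node-J + node-D + node-G: power draw 5 + 9 + 3 = 17 ≤ 17, throughput 17 + 13 + 4 = 34.
node-J + node-H + node-G: power draw 5 + 8 + 3 = 16 ≤ 17, throughput 17 + 16 + 4 = 37.
Best is node-J, node-H, and node-G with total throughput 37.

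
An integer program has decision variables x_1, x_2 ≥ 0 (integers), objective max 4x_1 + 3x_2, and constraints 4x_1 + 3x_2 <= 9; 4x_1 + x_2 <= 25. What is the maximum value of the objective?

9

(x_1,x_2)=(0,3): 4·0+3·3=9≤9, 4·0+1·3=3≤25, objective 9.
(x_1,x_2)=(0,2): 4·0+3·2=6≤9, 4·0+1·2=2≤25, objective 6.
No feasible integer point exceeds 9.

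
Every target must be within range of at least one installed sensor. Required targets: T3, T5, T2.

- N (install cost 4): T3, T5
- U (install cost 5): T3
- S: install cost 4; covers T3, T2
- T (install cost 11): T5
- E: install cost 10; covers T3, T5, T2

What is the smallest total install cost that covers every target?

Choose N and S: together they cover T3, T5, T2 — every target.
Total install cost: 4 + 4 = 8.
No cover costs less than 8.

8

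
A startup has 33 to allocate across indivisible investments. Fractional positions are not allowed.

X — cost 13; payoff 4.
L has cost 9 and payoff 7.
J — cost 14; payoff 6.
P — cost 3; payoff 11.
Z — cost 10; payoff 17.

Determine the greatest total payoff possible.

35

Allowing fractional choices, the relaxed optimum would be about 39.7, but investments are indivisible.
J + P + Z: cost 14 + 3 + 10 = 27 ≤ 33, payoff 6 + 11 + 17 = 34.
L + P + Z: cost 9 + 3 + 10 = 22 ≤ 33, payoff 7 + 11 + 17 = 35.
Best is L, P, and Z with total payoff 35.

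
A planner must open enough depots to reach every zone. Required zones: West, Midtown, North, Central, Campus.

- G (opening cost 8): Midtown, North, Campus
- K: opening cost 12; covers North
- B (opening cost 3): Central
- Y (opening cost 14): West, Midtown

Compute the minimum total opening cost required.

25

Choose G, B, and Y: together they cover West, Midtown, North, Central, Campus — every zone.
Total opening cost: 8 + 3 + 14 = 25.
No cover costs less than 25.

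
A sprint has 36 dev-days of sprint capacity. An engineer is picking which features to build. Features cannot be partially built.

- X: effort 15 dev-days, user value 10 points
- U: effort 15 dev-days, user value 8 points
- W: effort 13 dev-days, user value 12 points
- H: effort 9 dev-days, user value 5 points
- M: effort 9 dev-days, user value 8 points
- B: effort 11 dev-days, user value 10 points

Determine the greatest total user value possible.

Take W, M, and B: effort 13 + 9 + 11 = 33 ≤ 36, user value 12 + 8 + 10 = 30.
No other feasible combination does better.

30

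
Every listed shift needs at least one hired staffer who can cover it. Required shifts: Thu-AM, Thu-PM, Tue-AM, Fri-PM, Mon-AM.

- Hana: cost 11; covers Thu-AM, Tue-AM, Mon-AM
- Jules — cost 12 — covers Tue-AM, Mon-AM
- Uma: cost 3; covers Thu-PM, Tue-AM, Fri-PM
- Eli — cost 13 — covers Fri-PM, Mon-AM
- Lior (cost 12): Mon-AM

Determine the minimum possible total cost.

14

This is an integer covering problem.
Choose Hana and Uma: together they cover Thu-AM, Thu-PM, Tue-AM, Fri-PM, Mon-AM — every shift.
Total cost: 11 + 3 = 14.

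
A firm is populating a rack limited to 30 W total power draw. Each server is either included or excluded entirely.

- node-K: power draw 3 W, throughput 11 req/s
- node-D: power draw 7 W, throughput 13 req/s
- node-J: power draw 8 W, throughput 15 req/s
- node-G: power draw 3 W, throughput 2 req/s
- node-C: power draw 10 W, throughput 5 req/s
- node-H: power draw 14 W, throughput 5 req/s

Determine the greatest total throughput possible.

44

Take node-K, node-D, node-J, and node-C: power draw 3 + 7 + 8 + 10 = 28 ≤ 30, throughput 11 + 13 + 15 + 5 = 44.
No other feasible combination does better.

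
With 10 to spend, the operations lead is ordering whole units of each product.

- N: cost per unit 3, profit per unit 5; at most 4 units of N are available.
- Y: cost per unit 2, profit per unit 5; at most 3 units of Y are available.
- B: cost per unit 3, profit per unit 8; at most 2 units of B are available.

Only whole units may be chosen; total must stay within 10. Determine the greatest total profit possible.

26

B has the best ratio (8/3); taking only B gives at most 2×8 = 16 (stopped by the supply cap of 2).
Mixing does better — 2×Y and 2×B: cost 10 ≤ 10, profit 2·5 + 2·8 = 26.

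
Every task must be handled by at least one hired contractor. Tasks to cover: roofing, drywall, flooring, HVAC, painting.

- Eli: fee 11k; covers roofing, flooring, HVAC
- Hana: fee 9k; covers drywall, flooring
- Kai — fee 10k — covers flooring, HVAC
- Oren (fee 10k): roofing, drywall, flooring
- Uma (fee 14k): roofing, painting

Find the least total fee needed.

33

This is a weighted set-cover instance.
The greedy cost-per-new-task heuristic would pick Oren, Kai, and Uma for 34, but a cheaper cover exists.
Choose Hana, Kai, and Uma: together they cover roofing, drywall, flooring, HVAC, painting — every task.
Total fee: 9 + 10 + 14 = 33.
No cover costs less than 33.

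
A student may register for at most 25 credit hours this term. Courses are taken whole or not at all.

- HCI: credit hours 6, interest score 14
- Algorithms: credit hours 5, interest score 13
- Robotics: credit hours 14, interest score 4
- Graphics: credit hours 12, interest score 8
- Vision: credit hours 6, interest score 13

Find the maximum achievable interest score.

This is a 0-1 knapsack instance.
HCI + Algorithms + Vision: credit hours 6 + 5 + 6 = 17 ≤ 25, interest score 14 + 13 + 13 = 40.
HCI + Algorithms + Graphics: credit hours 6 + 5 + 12 = 23 ≤ 25, interest score 14 + 13 + 8 = 35.
HCI + Graphics + Vision: credit hours 6 + 12 + 6 = 24 ≤ 25, interest score 14 + 8 + 13 = 35.
Best is HCI, Algorithms, and Vision with total interest score 40.

40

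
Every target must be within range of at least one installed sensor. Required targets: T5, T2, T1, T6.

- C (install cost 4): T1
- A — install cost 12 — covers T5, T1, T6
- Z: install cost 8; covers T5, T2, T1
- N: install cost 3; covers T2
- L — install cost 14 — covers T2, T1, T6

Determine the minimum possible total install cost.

15

The greedy cost-per-new-target heuristic would pick Z and A for 20, but a cheaper cover exists.
Choose A and N: together they cover T5, T2, T1, T6 — every target.
Total install cost: 12 + 3 = 15.
No cover costs less than 15.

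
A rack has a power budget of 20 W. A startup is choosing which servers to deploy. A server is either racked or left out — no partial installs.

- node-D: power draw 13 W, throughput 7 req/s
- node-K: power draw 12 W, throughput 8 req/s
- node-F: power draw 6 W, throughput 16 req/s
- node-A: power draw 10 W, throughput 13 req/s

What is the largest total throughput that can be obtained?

Treat it as a binary knapsack problem.
Allowing fractional choices, the relaxed optimum would be about 31.7, but servers are indivisible.
node-K + node-F: power draw 12 + 6 = 18 ≤ 20, throughput 8 + 16 = 24.
node-F + node-A: power draw 6 + 10 = 16 ≤ 20, throughput 16 + 13 = 29.
node-D + node-F: power draw 13 + 6 = 19 ≤ 20, throughput 7 + 16 = 23.
Best is node-F and node-A with total throughput 29.

29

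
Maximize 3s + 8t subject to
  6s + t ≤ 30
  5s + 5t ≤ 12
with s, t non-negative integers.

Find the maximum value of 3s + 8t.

(s,t)=(0,2) is feasible, giving 16.
(s,t)=(1,1) is feasible, giving 11.
No feasible integer point exceeds 16.

16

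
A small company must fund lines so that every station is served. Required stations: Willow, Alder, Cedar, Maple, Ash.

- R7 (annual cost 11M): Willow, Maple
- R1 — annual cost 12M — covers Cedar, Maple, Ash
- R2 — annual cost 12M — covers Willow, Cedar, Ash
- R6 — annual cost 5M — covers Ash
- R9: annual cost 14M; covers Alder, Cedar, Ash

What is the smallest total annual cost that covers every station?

25

The greedy cost-per-new-station heuristic would pick R1, R7, and R9 for 37, but a cheaper cover exists.
Choose R7 and R9: together they cover Willow, Alder, Cedar, Maple, Ash — every station.
Total annual cost: 11 + 14 = 25.
No cover costs less than 25.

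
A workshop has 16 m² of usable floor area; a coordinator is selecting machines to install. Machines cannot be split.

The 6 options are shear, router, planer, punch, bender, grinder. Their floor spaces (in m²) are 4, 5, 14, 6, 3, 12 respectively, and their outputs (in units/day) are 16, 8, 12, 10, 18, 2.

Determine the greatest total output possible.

44

Treat it as a binary knapsack problem.
Allowing fractional choices, the relaxed optimum would be about 48.8, but machines are indivisible.
shear + router + bender: floor space 4 + 5 + 3 = 12 ≤ 16, output 16 + 8 + 18 = 42.
router + punch + bender: floor space 5 + 6 + 3 = 14 ≤ 16, output 8 + 10 + 18 = 36.
shear + punch + bender: floor space 4 + 6 + 3 = 13 ≤ 16, output 16 + 10 + 18 = 44.
Best is shear, punch, and bender with total output 44.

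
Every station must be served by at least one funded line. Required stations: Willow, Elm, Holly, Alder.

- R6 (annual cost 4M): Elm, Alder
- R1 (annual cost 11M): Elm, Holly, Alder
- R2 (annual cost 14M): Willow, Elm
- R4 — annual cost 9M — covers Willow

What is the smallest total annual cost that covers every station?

The greedy cost-per-new-station heuristic would pick R6, R4, and R1 for 24, but a cheaper cover exists.
Choose R1 and R4: together they cover Willow, Elm, Holly, Alder — every station.
Total annual cost: 11 + 9 = 20.
No cover costs less than 20.

20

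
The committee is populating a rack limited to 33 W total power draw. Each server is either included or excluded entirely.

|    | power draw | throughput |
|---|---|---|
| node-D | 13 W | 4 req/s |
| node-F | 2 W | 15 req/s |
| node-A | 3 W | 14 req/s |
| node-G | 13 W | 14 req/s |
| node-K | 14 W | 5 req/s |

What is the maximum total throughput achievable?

Allowing fractional choices, the relaxed optimum would be about 48.3, but servers are indivisible.
node-D + node-F + node-A + node-G: power draw 13 + 2 + 3 + 13 = 31 ≤ 33, throughput 4 + 15 + 14 + 14 = 47.
node-F + node-A + node-G + node-K: power draw 2 + 3 + 13 + 14 = 32 ≤ 33, throughput 15 + 14 + 14 + 5 = 48.
Best is node-F, node-A, node-G, and node-K with total throughput 48.

48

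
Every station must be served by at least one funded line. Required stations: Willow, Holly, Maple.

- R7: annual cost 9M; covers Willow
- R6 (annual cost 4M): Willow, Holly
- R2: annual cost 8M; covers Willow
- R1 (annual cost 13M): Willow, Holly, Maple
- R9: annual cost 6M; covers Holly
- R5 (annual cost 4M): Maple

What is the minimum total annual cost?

This is a weighted set-cover instance.
Choose R6 and R5: together they cover Willow, Holly, Maple — every station.
Total annual cost: 4 + 4 = 8.
No cover costs less than 8.

8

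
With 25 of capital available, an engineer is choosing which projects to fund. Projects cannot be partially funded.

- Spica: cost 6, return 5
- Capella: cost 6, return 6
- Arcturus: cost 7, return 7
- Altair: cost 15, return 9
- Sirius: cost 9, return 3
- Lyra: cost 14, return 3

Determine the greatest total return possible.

Spica + Capella + Arcturus: cost 6 + 6 + 7 = 19 ≤ 25, return 5 + 6 + 7 = 18.
Arcturus + Altair: cost 7 + 15 = 22 ≤ 25, return 7 + 9 = 16.
Capella + Arcturus + Sirius: cost 6 + 7 + 9 = 22 ≤ 25, return 6 + 7 + 3 = 16.
Best is Spica, Capella, and Arcturus with total return 18.

18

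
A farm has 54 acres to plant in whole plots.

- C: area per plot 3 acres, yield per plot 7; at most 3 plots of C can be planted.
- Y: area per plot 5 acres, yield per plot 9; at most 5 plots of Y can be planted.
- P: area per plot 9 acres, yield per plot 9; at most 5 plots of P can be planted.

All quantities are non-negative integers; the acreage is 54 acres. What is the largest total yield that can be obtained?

84

Take 3×C, 5×Y, and 2×P: area 52 ≤ 54, yield 3·7 + 5·9 + 2·9 = 84.
C has the best ratio (7/3) and is taken to its limit of 3; remaining capacity is filled optimally with the others.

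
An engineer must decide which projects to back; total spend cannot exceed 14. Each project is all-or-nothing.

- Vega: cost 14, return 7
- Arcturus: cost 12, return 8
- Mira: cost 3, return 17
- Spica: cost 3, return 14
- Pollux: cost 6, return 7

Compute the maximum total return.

This is a 0-1 knapsack instance.
Allowing fractional choices, the relaxed optimum would be about 39.3, but projects are indivisible.
Mira + Pollux: cost 3 + 6 = 9 ≤ 14, return 17 + 7 = 24.
Mira + Spica + Pollux: cost 3 + 3 + 6 = 12 ≤ 14, return 17 + 14 + 7 = 38.
Mira + Spica: cost 3 + 3 = 6 ≤ 14, return 17 + 14 = 31.
Best is Mira, Spica, and Pollux with total return 38.

38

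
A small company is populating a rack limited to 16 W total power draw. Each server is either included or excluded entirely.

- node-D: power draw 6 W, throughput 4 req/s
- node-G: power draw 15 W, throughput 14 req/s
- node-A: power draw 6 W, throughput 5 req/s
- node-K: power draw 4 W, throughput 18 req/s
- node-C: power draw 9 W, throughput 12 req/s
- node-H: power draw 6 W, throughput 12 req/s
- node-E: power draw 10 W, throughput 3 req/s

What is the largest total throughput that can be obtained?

35

Take node-A, node-K, and node-H: power draw 6 + 4 + 6 = 16 ≤ 16, throughput 5 + 18 + 12 = 35.
No other feasible combination does better.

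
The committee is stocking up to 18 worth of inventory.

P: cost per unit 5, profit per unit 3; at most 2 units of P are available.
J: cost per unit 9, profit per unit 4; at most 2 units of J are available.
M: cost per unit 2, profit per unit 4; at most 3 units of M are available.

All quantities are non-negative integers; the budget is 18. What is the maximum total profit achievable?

M has the best ratio (4/2); taking only M gives at most 3×4 = 12 (stopped by the supply cap of 3).
Mixing does better — 2×P and 3×M: cost 16 ≤ 18, profit 2·3 + 3·4 = 18.

18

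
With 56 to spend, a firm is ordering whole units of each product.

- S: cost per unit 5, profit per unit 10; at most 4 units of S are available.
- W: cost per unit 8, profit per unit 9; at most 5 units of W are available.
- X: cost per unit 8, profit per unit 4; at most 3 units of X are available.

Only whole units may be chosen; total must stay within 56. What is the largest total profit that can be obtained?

This is a bounded integer knapsack.
Take 4×S and 4×W: cost 52 ≤ 56, profit 4·10 + 4·9 = 76.
S has the best ratio (10/5) and is taken to its limit of 4; remaining capacity is filled optimally with the others.

76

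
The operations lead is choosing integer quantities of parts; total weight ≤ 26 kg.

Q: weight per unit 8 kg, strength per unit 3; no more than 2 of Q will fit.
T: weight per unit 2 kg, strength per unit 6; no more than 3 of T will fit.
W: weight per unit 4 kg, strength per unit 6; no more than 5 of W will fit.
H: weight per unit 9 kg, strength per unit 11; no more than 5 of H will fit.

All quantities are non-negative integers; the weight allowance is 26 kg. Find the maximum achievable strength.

48

This is a bounded integer knapsack.
3×T and 5×W: weight 26 ≤ 26, strength 3·6 + 5·6 = 48.
2×T and 5×W: weight 24 ≤ 26, strength 2·6 + 5·6 = 42.
Best is 48.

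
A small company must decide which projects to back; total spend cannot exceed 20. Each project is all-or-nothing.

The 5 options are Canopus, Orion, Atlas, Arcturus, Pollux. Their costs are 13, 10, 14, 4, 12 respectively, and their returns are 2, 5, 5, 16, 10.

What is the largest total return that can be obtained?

Allowing fractional choices, the relaxed optimum would be about 28.0, but projects are indivisible.
Arcturus + Pollux: cost 4 + 12 = 16 ≤ 20, return 16 + 10 = 26.
Atlas + Arcturus: cost 14 + 4 = 18 ≤ 20, return 5 + 16 = 21.
Orion + Arcturus: cost 10 + 4 = 14 ≤ 20, return 5 + 16 = 21.
Best is Arcturus and Pollux with total return 26.

26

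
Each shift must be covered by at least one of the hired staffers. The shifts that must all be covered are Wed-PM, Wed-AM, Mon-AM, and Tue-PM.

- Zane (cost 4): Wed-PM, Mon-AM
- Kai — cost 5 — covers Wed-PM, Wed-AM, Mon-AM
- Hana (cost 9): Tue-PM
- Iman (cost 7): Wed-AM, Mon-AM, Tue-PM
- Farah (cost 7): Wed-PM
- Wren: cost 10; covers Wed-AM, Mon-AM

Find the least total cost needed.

The greedy cost-per-new-shift heuristic would pick Kai and Iman for 12, but a cheaper cover exists.
Choose Zane and Iman: together they cover Wed-PM, Wed-AM, Mon-AM, Tue-PM — every shift.
Total cost: 4 + 7 = 11.
No cover costs less than 11.

11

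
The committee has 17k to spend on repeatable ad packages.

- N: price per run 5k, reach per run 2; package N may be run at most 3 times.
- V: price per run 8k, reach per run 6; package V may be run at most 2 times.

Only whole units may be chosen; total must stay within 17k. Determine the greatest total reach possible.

2×V: price 16 ≤ 17, reach 2·6 = 12.
1×N and 1×V: price 13 ≤ 17, reach 1·2 + 1·6 = 8.
Best is 12.

12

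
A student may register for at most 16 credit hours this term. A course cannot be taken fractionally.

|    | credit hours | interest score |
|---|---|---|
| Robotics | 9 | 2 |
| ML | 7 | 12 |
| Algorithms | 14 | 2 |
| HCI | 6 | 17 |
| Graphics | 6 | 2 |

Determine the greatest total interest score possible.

Allowing fractional choices, the relaxed optimum would be about 30.0, but courses are indivisible.
HCI + Graphics: credit hours 6 + 6 = 12 ≤ 16, interest score 17 + 2 = 19.
ML + HCI: credit hours 7 + 6 = 13 ≤ 16, interest score 12 + 17 = 29.
Best is ML and HCI with total interest score 29.

29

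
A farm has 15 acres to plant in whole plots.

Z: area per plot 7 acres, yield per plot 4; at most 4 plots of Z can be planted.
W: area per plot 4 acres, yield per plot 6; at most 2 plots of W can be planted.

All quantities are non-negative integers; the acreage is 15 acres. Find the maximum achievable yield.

16

W has the best ratio (6/4); taking only W gives at most 2×6 = 12 (stopped by the supply cap of 2).
Mixing does better — 1×Z and 2×W: area 15 ≤ 15, yield 1·4 + 2·6 = 16.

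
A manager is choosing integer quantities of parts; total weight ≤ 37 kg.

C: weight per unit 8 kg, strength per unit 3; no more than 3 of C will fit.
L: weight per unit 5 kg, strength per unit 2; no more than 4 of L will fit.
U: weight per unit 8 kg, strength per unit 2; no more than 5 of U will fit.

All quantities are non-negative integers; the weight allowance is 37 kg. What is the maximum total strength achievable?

14

2×C and 4×L: weight 36 ≤ 37, strength 2·3 + 4·2 = 14.
1×C, 4×L, and 1×U: weight 36 ≤ 37, strength 1·3 + 4·2 + 1·2 = 13.
Best is 14.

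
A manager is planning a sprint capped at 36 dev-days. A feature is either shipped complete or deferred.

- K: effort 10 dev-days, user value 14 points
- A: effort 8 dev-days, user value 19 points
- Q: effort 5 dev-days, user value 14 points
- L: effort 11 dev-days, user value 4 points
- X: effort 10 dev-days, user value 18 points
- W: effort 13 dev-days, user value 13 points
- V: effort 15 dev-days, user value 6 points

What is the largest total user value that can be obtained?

65

K + A + Q + W: effort 10 + 8 + 5 + 13 = 36 ≤ 36, user value 14 + 19 + 14 + 13 = 60.
K + A + Q + X: effort 10 + 8 + 5 + 10 = 33 ≤ 36, user value 14 + 19 + 14 + 18 = 65.
A + Q + X + W: effort 8 + 5 + 10 + 13 = 36 ≤ 36, user value 19 + 14 + 18 + 13 = 64.
Best is K, A, Q, and X with total user value 65.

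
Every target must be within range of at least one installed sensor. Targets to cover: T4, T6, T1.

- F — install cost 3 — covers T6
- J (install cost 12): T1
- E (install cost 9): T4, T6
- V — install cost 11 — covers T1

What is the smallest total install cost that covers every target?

This is a weighted set-cover instance.
Choose E and V: together they cover T4, T6, T1 — every target.
Total install cost: 9 + 11 = 20.

20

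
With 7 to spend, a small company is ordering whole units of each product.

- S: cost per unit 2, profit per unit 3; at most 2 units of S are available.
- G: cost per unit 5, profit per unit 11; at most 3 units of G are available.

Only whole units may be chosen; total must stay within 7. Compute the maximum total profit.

14

G has the best ratio (11/5); taking only G gives at most 1×11 = 11 (stopped by the cost limit).
Mixing does better — 1×S and 1×G: cost 7 ≤ 7, profit 1·3 + 1·11 = 14.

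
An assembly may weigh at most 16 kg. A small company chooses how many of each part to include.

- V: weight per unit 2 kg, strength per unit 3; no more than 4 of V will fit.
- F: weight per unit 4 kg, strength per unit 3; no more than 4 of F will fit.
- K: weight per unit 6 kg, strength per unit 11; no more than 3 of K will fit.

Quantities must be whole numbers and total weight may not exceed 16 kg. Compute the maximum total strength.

28

Take 2×V and 2×K: weight 16 ≤ 16, strength 2·3 + 2·11 = 28.
No other integer combination yields more.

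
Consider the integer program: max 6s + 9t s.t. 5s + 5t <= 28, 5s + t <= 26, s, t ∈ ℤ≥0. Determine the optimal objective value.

The continuous relaxation peaks at (0, 5.6) with value 50.40; rounding to a feasible lattice point costs some objective.
(s,t)=(0,5): 5·0+5·5=25≤28, 5·0+1·5=5≤26, objective 45.
(s,t)=(1,4): 5·1+5·4=25≤28, 5·1+1·4=9≤26, objective 42.
(s,t)=(0,4): 5·0+5·4=20≤28, 5·0+1·4=4≤26, objective 36.
Maximum is 45 at (s,t)=(0,5).

45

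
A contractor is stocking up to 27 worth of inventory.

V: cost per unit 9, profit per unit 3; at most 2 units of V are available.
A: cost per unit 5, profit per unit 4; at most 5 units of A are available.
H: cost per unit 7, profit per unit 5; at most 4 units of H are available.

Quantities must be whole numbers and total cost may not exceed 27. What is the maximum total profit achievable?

21

4×A and 1×H: cost 27 ≤ 27, profit 4·4 + 1·5 = 21.
5×A: cost 25 ≤ 27, profit 5·4 = 20.
Best is 21.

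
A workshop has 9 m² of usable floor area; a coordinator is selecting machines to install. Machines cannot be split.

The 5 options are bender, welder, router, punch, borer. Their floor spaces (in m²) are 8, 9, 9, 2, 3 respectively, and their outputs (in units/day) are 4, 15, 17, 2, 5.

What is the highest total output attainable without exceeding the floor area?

17

welder: floor space 9 ≤ 9, output 15.
router: floor space 9 ≤ 9, output 17.
punch + borer: floor space 2 + 3 = 5 ≤ 9, output 2 + 5 = 7.
Best is router with total output 17.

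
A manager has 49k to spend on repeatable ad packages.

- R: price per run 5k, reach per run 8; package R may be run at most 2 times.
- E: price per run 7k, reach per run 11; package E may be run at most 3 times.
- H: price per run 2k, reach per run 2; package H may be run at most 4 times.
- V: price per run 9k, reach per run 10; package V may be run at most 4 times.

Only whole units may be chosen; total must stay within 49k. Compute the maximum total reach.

This is a bounded integer knapsack.
R has the best ratio (8/5); taking only R gives at most 2×8 = 16 (stopped by the supply cap of 2).
Mixing does better — 2×R, 3×E, and 2×V: price 49 ≤ 49, reach 2·8 + 3·11 + 2·10 = 69.

69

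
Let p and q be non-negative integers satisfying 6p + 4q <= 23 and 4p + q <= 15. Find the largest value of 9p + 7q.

37

(p,q)=(1,4): 6·1+4·4=22≤23, 4·1+1·4=8≤15, objective 37.
(p,q)=(0,5): 6·0+4·5=20≤23, 4·0+1·5=5≤15, objective 35.
Maximum is 37 at (p,q)=(1,4).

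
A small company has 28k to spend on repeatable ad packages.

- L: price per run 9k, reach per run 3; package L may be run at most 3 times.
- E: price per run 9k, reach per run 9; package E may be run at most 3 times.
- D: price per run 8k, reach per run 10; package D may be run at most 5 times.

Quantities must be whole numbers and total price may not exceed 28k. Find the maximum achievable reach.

30

This is a bounded integer knapsack.
Take 3×D: price 24 ≤ 28, reach 3·10 = 30.
No other integer combination yields more.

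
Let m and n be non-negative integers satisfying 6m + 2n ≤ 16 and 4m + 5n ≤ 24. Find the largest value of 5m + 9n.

(m,n)=(1,4) is feasible, giving 41.
(m,n)=(0,4) is feasible, giving 36.
(m,n)=(1,3) is feasible, giving 32.
No feasible integer point exceeds 41.

41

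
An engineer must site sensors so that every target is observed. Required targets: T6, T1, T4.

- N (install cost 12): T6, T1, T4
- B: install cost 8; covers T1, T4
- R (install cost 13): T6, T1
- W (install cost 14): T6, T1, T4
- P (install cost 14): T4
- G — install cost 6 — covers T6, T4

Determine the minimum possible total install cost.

12

The greedy cost-per-new-target heuristic would pick G and B for 14, but a cheaper cover exists.
N alone covers T6, T1, T4 — every target.
Total install cost: 12.
No cover costs less than 12.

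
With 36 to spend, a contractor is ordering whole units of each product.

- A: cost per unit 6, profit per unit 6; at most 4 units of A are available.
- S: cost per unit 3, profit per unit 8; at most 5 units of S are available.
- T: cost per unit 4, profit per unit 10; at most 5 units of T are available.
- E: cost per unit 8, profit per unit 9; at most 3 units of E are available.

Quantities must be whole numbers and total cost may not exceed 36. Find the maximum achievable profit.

90

This is a bounded integer knapsack.
Take 5×S and 5×T: cost 35 ≤ 36, profit 5·8 + 5·10 = 90.
S has the best ratio (8/3) and is taken to its limit of 5; remaining capacity is filled optimally with the others.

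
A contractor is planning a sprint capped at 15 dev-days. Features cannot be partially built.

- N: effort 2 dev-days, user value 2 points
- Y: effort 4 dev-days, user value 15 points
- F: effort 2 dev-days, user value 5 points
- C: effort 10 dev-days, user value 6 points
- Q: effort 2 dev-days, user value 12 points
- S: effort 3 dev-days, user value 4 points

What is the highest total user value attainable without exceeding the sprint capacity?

38

Allowing fractional choices, the relaxed optimum would be about 39.2, but features are indivisible.
Y + F + Q + S: effort 4 + 2 + 2 + 3 = 11 ≤ 15, user value 15 + 5 + 12 + 4 = 36.
N + Y + F + Q + S: effort 2 + 4 + 2 + 2 + 3 = 13 ≤ 15, user value 2 + 15 + 5 + 12 + 4 = 38.
Best is N, Y, F, Q, and S with total user value 38.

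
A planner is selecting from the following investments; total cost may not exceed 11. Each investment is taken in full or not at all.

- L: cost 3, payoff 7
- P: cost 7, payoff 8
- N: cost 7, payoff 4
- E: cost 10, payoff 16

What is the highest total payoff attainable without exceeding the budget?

Take E: cost 10 ≤ 11, payoff 16.
No other feasible combination does better.

16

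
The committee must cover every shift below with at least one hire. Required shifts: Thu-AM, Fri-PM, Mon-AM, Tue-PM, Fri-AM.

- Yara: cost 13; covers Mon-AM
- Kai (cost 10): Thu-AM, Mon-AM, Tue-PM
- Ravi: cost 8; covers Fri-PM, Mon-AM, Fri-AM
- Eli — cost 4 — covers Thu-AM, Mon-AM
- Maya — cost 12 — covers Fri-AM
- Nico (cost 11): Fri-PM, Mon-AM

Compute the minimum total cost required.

18

This is an integer covering problem.
Choose Kai and Ravi: together they cover Thu-AM, Fri-PM, Mon-AM, Tue-PM, Fri-AM — every shift.
Total cost: 10 + 8 = 18.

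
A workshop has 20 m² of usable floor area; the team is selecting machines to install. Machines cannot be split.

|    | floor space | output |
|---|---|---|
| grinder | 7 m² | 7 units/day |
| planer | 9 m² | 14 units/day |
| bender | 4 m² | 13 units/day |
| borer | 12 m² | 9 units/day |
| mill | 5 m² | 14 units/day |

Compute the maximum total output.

41

This is an integer program with binary decision variables.
planer + bender + mill: floor space 9 + 4 + 5 = 18 ≤ 20, output 14 + 13 + 14 = 41.
grinder + planer + bender: floor space 7 + 9 + 4 = 20 ≤ 20, output 7 + 14 + 13 = 34.
grinder + bender + mill: floor space 7 + 4 + 5 = 16 ≤ 20, output 7 + 13 + 14 = 34.
Best is planer, bender, and mill with total output 41.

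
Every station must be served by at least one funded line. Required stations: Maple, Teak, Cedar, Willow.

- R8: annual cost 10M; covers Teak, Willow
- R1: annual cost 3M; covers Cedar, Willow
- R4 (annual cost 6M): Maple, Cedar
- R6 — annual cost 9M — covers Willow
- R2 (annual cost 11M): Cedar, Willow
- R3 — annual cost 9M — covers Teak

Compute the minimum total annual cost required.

16

This is an integer covering problem.
The greedy cost-per-new-station heuristic would pick R1, R4, and R3 for 18, but a cheaper cover exists.
Choose R8 and R4: together they cover Maple, Teak, Cedar, Willow — every station.
Total annual cost: 10 + 6 = 16.
No cover costs less than 16.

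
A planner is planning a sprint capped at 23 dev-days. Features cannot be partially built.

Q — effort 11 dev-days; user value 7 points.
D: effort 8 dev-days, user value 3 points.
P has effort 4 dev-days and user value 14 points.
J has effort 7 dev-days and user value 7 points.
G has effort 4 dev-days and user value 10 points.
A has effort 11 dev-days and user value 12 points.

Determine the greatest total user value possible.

36

Allowing fractional choices, the relaxed optimum would be about 40.0, but features are indivisible.
P + J + A: effort 4 + 7 + 11 = 22 ≤ 23, user value 14 + 7 + 12 = 33.
P + G + A: effort 4 + 4 + 11 = 19 ≤ 23, user value 14 + 10 + 12 = 36.
D + P + J + G: effort 8 + 4 + 7 + 4 = 23 ≤ 23, user value 3 + 14 + 7 + 10 = 34.
Best is P, G, and A with total user value 36.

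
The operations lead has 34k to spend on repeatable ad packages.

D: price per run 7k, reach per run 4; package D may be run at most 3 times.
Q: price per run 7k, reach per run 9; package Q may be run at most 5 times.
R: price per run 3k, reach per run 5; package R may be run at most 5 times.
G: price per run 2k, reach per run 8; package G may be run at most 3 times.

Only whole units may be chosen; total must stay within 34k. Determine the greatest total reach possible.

62

2×Q, 4×R, and 3×G: price 32 ≤ 34, reach 2·9 + 4·5 + 3·8 = 62.
3×Q, 2×R, and 3×G: price 33 ≤ 34, reach 3·9 + 2·5 + 3·8 = 61.
Best is 62.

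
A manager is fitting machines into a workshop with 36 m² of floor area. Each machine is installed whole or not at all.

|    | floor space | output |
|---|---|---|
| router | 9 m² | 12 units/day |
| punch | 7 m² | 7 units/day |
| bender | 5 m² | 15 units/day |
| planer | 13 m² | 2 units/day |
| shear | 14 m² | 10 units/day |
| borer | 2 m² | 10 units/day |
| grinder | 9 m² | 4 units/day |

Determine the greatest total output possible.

router + punch + bender + borer + grinder: floor space 9 + 7 + 5 + 2 + 9 = 32 ≤ 36, output 12 + 7 + 15 + 10 + 4 = 48.
router + bender + shear + borer: floor space 9 + 5 + 14 + 2 = 30 ≤ 36, output 12 + 15 + 10 + 10 = 47.
Best is router, punch, bender, borer, and grinder with total output 48.

48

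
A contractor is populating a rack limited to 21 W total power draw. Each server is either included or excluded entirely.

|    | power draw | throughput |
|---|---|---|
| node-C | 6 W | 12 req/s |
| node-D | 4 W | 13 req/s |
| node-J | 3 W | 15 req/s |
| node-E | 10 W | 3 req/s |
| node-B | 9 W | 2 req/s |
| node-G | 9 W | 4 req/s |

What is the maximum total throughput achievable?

40

node-D + node-J + node-G: power draw 4 + 3 + 9 = 16 ≤ 21, throughput 13 + 15 + 4 = 32.
node-C + node-D + node-J: power draw 6 + 4 + 3 = 13 ≤ 21, throughput 12 + 13 + 15 = 40.
Best is node-C, node-D, and node-J with total throughput 40.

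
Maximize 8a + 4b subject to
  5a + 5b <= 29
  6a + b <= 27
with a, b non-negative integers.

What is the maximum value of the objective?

36

(a,b)=(4,1): 5·4+5·1=25≤29, 6·4+1·1=25≤27, objective 36.
(a,b)=(4,0): 5·4+5·0=20≤29, 6·4+1·0=24≤27, objective 32.
(a,b)=(3,2): 5·3+5·2=25≤29, 6·3+1·2=20≤27, objective 32.
(a,b)=(3,1): 5·3+5·1=20≤29, 6·3+1·1=19≤27, objective 28.
Maximum is 36 at (a,b)=(4,1).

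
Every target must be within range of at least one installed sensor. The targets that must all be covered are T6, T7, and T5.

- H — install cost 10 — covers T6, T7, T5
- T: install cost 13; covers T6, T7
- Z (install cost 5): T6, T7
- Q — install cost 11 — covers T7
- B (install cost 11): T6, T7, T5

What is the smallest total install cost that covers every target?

10

The greedy cost-per-new-target heuristic would pick Z and H for 15, but a cheaper cover exists.
H alone covers T6, T7, T5 — every target.
Total install cost: 10.
No cover costs less than 10.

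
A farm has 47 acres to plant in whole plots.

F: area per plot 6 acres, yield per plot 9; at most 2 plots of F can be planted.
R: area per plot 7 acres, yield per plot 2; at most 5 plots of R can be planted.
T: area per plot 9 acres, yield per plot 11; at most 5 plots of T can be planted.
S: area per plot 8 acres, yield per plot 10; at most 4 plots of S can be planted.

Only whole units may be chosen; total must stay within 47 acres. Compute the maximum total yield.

61

F has the best ratio (9/6); taking only F gives at most 2×9 = 18 (stopped by the supply cap of 2).
Mixing does better — 2×F, 3×T, and 1×S: area 47 ≤ 47, yield 2·9 + 3·11 + 1·10 = 61.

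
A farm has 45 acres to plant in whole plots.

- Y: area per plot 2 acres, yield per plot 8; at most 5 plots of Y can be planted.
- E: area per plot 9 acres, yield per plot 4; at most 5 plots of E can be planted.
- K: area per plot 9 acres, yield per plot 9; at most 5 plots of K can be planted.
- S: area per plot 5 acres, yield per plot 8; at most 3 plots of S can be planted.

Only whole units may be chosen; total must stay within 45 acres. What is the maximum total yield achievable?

82

5×Y, 1×E, 1×K, and 3×S: area 43 ≤ 45, yield 5·8 + 1·4 + 1·9 + 3·8 = 77.
5×Y, 2×K, and 3×S: area 43 ≤ 45, yield 5·8 + 2·9 + 3·8 = 82.
Best is 82.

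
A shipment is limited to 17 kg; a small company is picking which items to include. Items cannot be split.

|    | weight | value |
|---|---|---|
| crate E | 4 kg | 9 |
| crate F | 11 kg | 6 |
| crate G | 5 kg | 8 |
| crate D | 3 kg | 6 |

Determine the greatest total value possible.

crate E + crate D: weight 4 + 3 = 7 ≤ 17, value 9 + 6 = 15.
crate E + crate G: weight 4 + 5 = 9 ≤ 17, value 9 + 8 = 17.
crate E + crate G + crate D: weight 4 + 5 + 3 = 12 ≤ 17, value 9 + 8 + 6 = 23.
Best is crate E, crate G, and crate D with total value 23.

23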